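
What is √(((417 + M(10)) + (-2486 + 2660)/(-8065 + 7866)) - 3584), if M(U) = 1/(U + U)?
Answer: I*√12544901295/1990 ≈ 56.283*I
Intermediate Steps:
M(U) = 1/(2*U)
√(((417 + M(10)) + (-2486 + 2660)/(-8065 + 7866)) - 3584) = √(((417 + (½)/10) + (-2486 + 2660)/(-8065 + 7866)) - 3584) = √(((417 + (½)*(⅒)) + 174/(-199)) - 3584) = √(((417 + 1/20) + 174*(-1/199)) - 3584) = √((8341/20 - 174/199) - 3584) = √(1656379/3980 - 3584) = √(-12607941/3980) = I*√12544901295/1990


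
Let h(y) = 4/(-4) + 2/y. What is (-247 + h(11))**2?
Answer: 7431076/121 ≈ 61414.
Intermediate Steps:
h(y) = -1 + 2/y (h(y) = 4*(-1/4) + 2/y = -1 + 2/y)
(-247 + h(11))**2 = (-247 + (2 - 1*11)/11)**2 = (-247 + (2 - 11)/11)**2 = (-247 + (1/11)*(-9))**2 = (-247 - 9/11)**2 = (-2726/11)**2 = 7431076/121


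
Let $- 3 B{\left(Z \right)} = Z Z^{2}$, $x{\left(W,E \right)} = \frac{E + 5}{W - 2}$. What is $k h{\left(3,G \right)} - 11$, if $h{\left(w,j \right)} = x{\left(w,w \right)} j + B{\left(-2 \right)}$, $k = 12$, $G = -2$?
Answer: $-171$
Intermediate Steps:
$x{\left(W,E \right)} = \frac{5 + E}{-2 + W}$
$B{\left(Z \right)} = - \frac{Z^{3}}{3}$ ($B{\left(Z \right)} = - \frac{Z Z^{2}}{3} = - \frac{Z^{3}}{3}$)
$h{\left(w,j \right)} = \frac{8}{3} + \frac{j \left(5 + w\right)}{-2 + w}$ ($h{\left(w,j \right)} = \frac{5 + w}{-2 + w} j - \frac{\left(-2\right)^{3}}{3} = \frac{j \left(5 + w\right)}{-2 + w} - - \frac{8}{3} = \frac{j \left(5 + w\right)}{-2 + w} + \frac{8}{3} = \frac{8}{3} + \frac{j \left(5 + w\right)}{-2 + w}$)
$k h{\left(3,G \right)} - 11 = 12 \frac{-16 + 8 \cdot 3 + 3 \left(-2\right) \left(5 + 3\right)}{3 \left(-2 + 3\right)} - 11 = 12 \frac{-16 + 24 + 3 \left(-2\right) 8}{3 \cdot 1} - 11 = 12 \cdot \frac{1}{3} \cdot 1 \left(-16 + 24 - 48\right) - 11 = 12 \cdot \frac{1}{3} \cdot 1 \left(-40\right) - 11 = 12 \left(- \frac{40}{3}\right) - 11 = -160 - 11 = -171$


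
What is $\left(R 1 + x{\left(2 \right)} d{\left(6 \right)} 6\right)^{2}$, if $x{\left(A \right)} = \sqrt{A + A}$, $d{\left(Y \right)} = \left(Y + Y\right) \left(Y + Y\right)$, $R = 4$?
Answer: $2999824$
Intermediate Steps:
$d{\left(Y \right)} = 4 Y^{2}$ ($d{\left(Y \right)} = 2 Y 2 Y = 4 Y^{2}$)
$x{\left(A \right)} = \sqrt{2} \sqrt{A}$ ($x{\left(A \right)} = \sqrt{2 A} = \sqrt{2} \sqrt{A}$)
$\left(R 1 + x{\left(2 \right)} d{\left(6 \right)} 6\right)^{2} = \left(4 \cdot 1 + \sqrt{2} \sqrt{2} \cdot 4 \cdot 6^{2} \cdot 6\right)^{2} = \left(4 + 2 \cdot 4 \cdot 36 \cdot 6\right)^{2} = \left(4 + 2 \cdot 144 \cdot 6\right)^{2} = \left(4 + 288 \cdot 6\right)^{2} = \left(4 + 1728\right)^{2} = 1732^{2} = 2999824$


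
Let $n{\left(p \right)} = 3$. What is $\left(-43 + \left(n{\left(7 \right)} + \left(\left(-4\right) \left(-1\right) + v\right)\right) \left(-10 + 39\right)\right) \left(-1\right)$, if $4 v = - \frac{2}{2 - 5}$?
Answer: $- \frac{989}{6} \approx -164.83$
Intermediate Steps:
$v = \frac{1}{6}$ ($v = \frac{\left(-2\right) \frac{1}{2 - 5}}{4} = \frac{\left(-2\right) \frac{1}{-3}}{4} = \frac{\left(-2\right) \left(- \frac{1}{3}\right)}{4} = \frac{1}{4} \cdot \frac{2}{3} = \frac{1}{6} \approx 0.16667$)
$\left(-43 + \left(n{\left(7 \right)} + \left(\left(-4\right) \left(-1\right) + v\right)\right) \left(-10 + 39\right)\right) \left(-1\right) = \left(-43 + \left(3 + \left(\left(-4\right) \left(-1\right) + \frac{1}{6}\right)\right) \left(-10 + 39\right)\right) \left(-1\right) = \left(-43 + \left(3 + \left(4 + \frac{1}{6}\right)\right) 29\right) \left(-1\right) = \left(-43 + \left(3 + \frac{25}{6}\right) 29\right) \left(-1\right) = \left(-43 + \frac{43}{6} \cdot 29\right) \left(-1\right) = \left(-43 + \frac{1247}{6}\right) \left(-1\right) = \frac{989}{6} \left(-1\right) = - \frac{989}{6}$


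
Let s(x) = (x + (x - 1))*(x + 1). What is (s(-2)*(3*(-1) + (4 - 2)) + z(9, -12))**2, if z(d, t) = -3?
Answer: 64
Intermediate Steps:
s(x) = (1 + x)*(-1 + 2*x) (s(x) = (x + (-1 + x))*(1 + x) = (-1 + 2*x)*(1 + x) = (1 + x)*(-1 + 2*x))
(s(-2)*(3*(-1) + (4 - 2)) + z(9, -12))**2 = ((-1 - 2 + 2*(-2)**2)*(3*(-1) + (4 - 2)) - 3)**2 = ((-1 - 2 + 2*4)*(-3 + 2) - 3)**2 = ((-1 - 2 + 8)*(-1) - 3)**2 = (5*(-1) - 3)**2 = (-5 - 3)**2 = (-8)**2 = 64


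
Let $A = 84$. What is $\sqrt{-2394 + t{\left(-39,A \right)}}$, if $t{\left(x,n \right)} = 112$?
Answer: $i \sqrt{2282} \approx 47.77 i$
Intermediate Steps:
$\sqrt{-2394 + t{\left(-39,A \right)}} = \sqrt{-2394 + 112} = \sqrt{-2282} = i \sqrt{2282}$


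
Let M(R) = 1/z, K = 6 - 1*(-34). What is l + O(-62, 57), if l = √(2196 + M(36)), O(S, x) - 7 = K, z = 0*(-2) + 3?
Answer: 47 + √19767/3 ≈ 93.865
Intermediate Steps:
K = 40 (K = 6 + 34 = 40)
z = 3 (z = 0 + 3 = 3)
O(S, x) = 47 (O(S, x) = 7 + 40 = 47)
M(R) = ⅓ (M(R) = 1/3 = ⅓)
l = √19767/3 (l = √(2196 + ⅓) = √(6589/3) = √19767/3 ≈ 46.865)
l + O(-62, 57) = √19767/3 + 47 = 47 + √19767/3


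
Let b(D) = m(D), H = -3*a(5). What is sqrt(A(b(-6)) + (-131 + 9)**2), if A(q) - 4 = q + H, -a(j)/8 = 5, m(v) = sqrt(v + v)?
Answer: sqrt(15008 + 2*I*sqrt(3)) ≈ 122.51 + 0.014*I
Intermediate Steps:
m(v) = sqrt(2)*sqrt(v) (m(v) = sqrt(2*v) = sqrt(2)*sqrt(v))
a(j) = -40 (a(j) = -8*5 = -40)
H = 120 (H = -3*(-40) = 120)
b(D) = sqrt(2)*sqrt(D)
A(q) = 124 + q (A(q) = 4 + (q + 120) = 4 + (120 + q) = 124 + q)
sqrt(A(b(-6)) + (-131 + 9)**2) = sqrt((124 + sqrt(2)*sqrt(-6)) + (-131 + 9)**2) = sqrt((124 + sqrt(2)*(I*sqrt(6))) + (-122)**2) = sqrt((124 + 2*I*sqrt(3)) + 14884) = sqrt(15008 + 2*I*sqrt(3))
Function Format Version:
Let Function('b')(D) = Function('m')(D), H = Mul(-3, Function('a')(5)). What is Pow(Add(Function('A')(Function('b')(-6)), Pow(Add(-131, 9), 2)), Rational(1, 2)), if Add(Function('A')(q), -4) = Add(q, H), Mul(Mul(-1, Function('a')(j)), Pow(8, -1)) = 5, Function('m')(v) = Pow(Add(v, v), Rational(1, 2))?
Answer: Pow(Add(15008, Mul(2, I, Pow(3, Rational(1, 2)))), Rational(1, 2)) ≈ Add(122.51, Mul(0.014, I))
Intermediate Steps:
Function('m')(v) = Mul(Pow(2, Rational(1, 2)), Pow(v, Rational(1, 2))) (Function('m')(v) = Pow(Mul(2, v), Rational(1, 2)) = Mul(Pow(2, Rational(1, 2)), Pow(v, Rational(1, 2))))
Function('a')(j) = -40 (Function('a')(j) = Mul(-8, 5) = -40)
H = 120 (H = Mul(-3, -40) = 120)
Function('b')(D) = Mul(Pow(2, Rational(1, 2)), Pow(D, Rational(1, 2)))
Function('A')(q) = Add(124, q) (Function('A')(q) = Add(4, Add(q, 120)) = Add(4, Add(120, q)) = Add(124, q))
Pow(Add(Function('A')(Function('b')(-6)), Pow(Add(-131, 9), 2)), Rational(1, 2)) = Pow(Add(Add(124, Mul(Pow(2, Rational(1, 2)), Pow(-6, Rational(1, 2)))), Pow(Add(-131, 9), 2)), Rational(1, 2)) = Pow(Add(Add(124, Mul(Pow(2, Rational(1, 2)), Mul(I, Pow(6, Rational(1, 2))))), Pow(-122, 2)), Rational(1, 2)) = Pow(Add(Add(124, Mul(2, I, Pow(3, Rational(1, 2)))), 14884), Rational(1, 2)) = Pow(Add(15008, Mul(2, I, Pow(3, Rational(1, 2)))), Rational(1, 2))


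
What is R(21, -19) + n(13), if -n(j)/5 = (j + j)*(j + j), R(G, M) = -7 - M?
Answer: -3368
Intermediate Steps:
n(j) = -20*j**2 (n(j) = -5*(j + j)*(j + j) = -5*2*j*2*j = -20*j**2)
R(21, -19) + n(13) = (-7 - 1*(-19)) - 20*13**2 = (-7 + 19) - 20*169 = 12 - 3380 = -3368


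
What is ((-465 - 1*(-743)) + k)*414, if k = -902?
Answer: -258336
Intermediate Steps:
((-465 - 1*(-743)) + k)*414 = ((-465 - 1*(-743)) - 902)*414 = ((-465 + 743) - 902)*414 = (278 - 902)*414 = -624*414 = -258336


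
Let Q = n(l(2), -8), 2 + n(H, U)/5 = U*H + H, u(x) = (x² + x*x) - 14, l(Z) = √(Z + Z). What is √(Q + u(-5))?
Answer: 2*I*√11 ≈ 6.6332*I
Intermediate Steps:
l(Z) = √2*√Z (l(Z) = √(2*Z) = √2*√Z)
u(x) = -14 + 2*x² (u(x) = (x² + x²) - 14 = 2*x² - 14 = -14 + 2*x²)
n(H, U) = -10 + 5*H + 5*H*U (n(H, U) = -10 + 5*(U*H + H) = -10 + 5*(H*U + H) = -10 + 5*(H + H*U) = -10 + (5*H + 5*H*U) = -10 + 5*H + 5*H*U)
Q = -80 (Q = -10 + 5*(√2*√2) + 5*(√2*√2)*(-8) = -10 + 5*2 + 5*2*(-8) = -10 + 10 - 80 = -80)
√(Q + u(-5)) = √(-80 + (-14 + 2*(-5)²)) = √(-80 + (-14 + 2*25)) = √(-80 + (-14 + 50)) = √(-80 + 36) = √(-44) = 2*I*√11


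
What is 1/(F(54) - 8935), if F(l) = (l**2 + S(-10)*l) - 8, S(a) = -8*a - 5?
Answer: -1/1977 ≈ -0.00050582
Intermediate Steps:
S(a) = -5 - 8*a
F(l) = -8 + l**2 + 75*l (F(l) = (l**2 + (-5 - 8*(-10))*l) - 8 = (l**2 + (-5 + 80)*l) - 8 = (l**2 + 75*l) - 8 = -8 + l**2 + 75*l)
1/(F(54) - 8935) = 1/((-8 + 54**2 + 75*54) - 8935) = 1/((-8 + 2916 + 4050) - 8935) = 1/(6958 - 8935) = 1/(-1977) = -1/1977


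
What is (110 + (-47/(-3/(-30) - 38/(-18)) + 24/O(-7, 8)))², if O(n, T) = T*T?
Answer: 20129083129/2534464 ≈ 7942.1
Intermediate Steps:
O(n, T) = T²
(110 + (-47/(-3/(-30) - 38/(-18)) + 24/O(-7, 8)))² = (110 + (-47/(-3/(-30) - 38/(-18)) + 24/(8²)))² = (110 + (-47/(-3*(-1/30) - 38*(-1/18)) + 24/64))² = (110 + (-47/(⅒ + 19/9) + 24*(1/64)))² = (110 + (-47/199/90 + 3/8))² = (110 + (-47*90/199 + 3/8))² = (110 + (-4230/199 + 3/8))² = (110 - 33243/1592)² = (141877/1592)² = 20129083129/2534464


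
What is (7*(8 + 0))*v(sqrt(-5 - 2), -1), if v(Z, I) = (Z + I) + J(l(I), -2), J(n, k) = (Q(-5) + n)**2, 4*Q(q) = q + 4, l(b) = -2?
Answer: 455/2 + 56*I*sqrt(7) ≈ 227.5 + 148.16*I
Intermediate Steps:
Q(q) = 1 + q/4 (Q(q) = (q + 4)/4 = (4 + q)/4 = 1 + q/4)
J(n, k) = (-1/4 + n)**2 (J(n, k) = ((1 + (1/4)*(-5)) + n)**2 = ((1 - 5/4) + n)**2 = (-1/4 + n)**2)
v(Z, I) = 81/16 + I + Z (v(Z, I) = (Z + I) + (-1 + 4*(-2))**2/16 = (I + Z) + (-1 - 8)**2/16 = (I + Z) + (1/16)*(-9)**2 = (I + Z) + (1/16)*81 = (I + Z) + 81/16 = 81/16 + I + Z)
(7*(8 + 0))*v(sqrt(-5 - 2), -1) = (7*(8 + 0))*(81/16 - 1 + sqrt(-5 - 2)) = (7*8)*(81/16 - 1 + sqrt(-7)) = 56*(81/16 - 1 + I*sqrt(7)) = 56*(65/16 + I*sqrt(7)) = 455/2 + 56*I*sqrt(7)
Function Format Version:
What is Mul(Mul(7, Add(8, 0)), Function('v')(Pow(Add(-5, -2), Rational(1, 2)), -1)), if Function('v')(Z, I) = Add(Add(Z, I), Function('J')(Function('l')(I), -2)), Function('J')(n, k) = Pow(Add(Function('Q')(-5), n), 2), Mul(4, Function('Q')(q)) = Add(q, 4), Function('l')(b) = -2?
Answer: Add(Rational(455, 2), Mul(56, I, Pow(7, Rational(1, 2)))) ≈ Add(227.50, Mul(148.16, I))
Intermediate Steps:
Function('Q')(q) = Add(1, Mul(Rational(1, 4), q)) (Function('Q')(q) = Mul(Rational(1, 4), Add(q, 4)) = Mul(Rational(1, 4), Add(4, q)) = Add(1, Mul(Rational(1, 4), q)))
Function('J')(n, k) = Pow(Add(Rational(-1, 4), n), 2) (Function('J')(n, k) = Pow(Add(Add(1, Mul(Rational(1, 4), -5)), n), 2) = Pow(Add(Add(1, Rational(-5, 4)), n), 2) = Pow(Add(Rational(-1, 4), n), 2))
Function('v')(Z, I) = Add(Rational(81, 16), I, Z) (Function('v')(Z, I) = Add(Add(Z, I), Mul(Rational(1, 16), Pow(Add(-1, Mul(4, -2)), 2))) = Add(Add(I, Z), Mul(Rational(1, 16), Pow(Add(-1, -8), 2))) = Add(Add(I, Z), Mul(Rational(1, 16), Pow(-9, 2))) = Add(Add(I, Z), Mul(Rational(1, 16), 81)) = Add(Add(I, Z), Rational(81, 16)) = Add(Rational(81, 16), I, Z))
Mul(Mul(7, Add(8, 0)), Function('v')(Pow(Add(-5, -2), Rational(1, 2)), -1)) = Mul(Mul(7, Add(8, 0)), Add(Rational(81, 16), -1, Pow(Add(-5, -2), Rational(1, 2)))) = Mul(Mul(7, 8), Add(Rational(81, 16), -1, Pow(-7, Rational(1, 2)))) = Mul(56, Add(Rational(81, 16), -1, Mul(I, Pow(7, Rational(1, 2))))) = Mul(56, Add(Rational(65, 16), Mul(I, Pow(7, Rational(1, 2))))) = Add(Rational(455, 2), Mul(56, I, Pow(7, Rational(1, 2))))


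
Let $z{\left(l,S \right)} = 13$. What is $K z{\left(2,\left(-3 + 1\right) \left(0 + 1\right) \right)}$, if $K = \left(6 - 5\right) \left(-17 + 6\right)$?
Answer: $-143$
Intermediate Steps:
$K = -11$ ($K = 1 \left(-11\right) = -11$)
$K z{\left(2,\left(-3 + 1\right) \left(0 + 1\right) \right)} = \left(-11\right) 13 = -143$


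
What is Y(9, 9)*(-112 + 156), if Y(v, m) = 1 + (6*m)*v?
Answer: 21428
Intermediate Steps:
Y(v, m) = 1 + 6*m*v
Y(9, 9)*(-112 + 156) = (1 + 6*9*9)*(-112 + 156) = (1 + 486)*44 = 487*44 = 21428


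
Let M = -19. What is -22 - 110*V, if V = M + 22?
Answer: -352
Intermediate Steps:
V = 3 (V = -19 + 22 = 3)
-22 - 110*V = -22 - 110*3 = -22 - 330 = -352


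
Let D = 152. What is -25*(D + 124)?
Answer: -6900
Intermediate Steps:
-25*(D + 124) = -25*(152 + 124) = -25*276 = -6900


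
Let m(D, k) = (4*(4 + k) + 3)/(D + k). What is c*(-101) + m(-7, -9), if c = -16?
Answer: 25873/16 ≈ 1617.1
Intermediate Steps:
m(D, k) = (19 + 4*k)/(D + k) (m(D, k) = ((16 + 4*k) + 3)/(D + k) = (19 + 4*k)/(D + k))
c*(-101) + m(-7, -9) = -16*(-101) + (19 + 4*(-9))/(-7 - 9) = 1616 + (19 - 36)/(-16) = 1616 - 1/16*(-17) = 1616 + 17/16 = 25873/16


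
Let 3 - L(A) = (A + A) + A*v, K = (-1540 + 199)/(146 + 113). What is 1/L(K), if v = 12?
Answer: 37/2793 ≈ 0.013247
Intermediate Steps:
K = -1341/259 ≈ -5.1776
L(A) = 3 - 14*A (L(A) = 3 - ((A + A) + A*12) = 3 - (2*A + 12*A) = 3 - 14*A)
1/L(K) = 1/(3 - 14*(-1341/259)) = 1/(3 + 2682/37) = 1/(2793/37) = 37/2793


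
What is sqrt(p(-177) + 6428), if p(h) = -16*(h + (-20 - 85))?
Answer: 2*sqrt(2735) ≈ 104.59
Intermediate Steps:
p(h) = 1680 - 16*h (p(h) = -16*(h - 105) = -16*(-105 + h) = 1680 - 16*h)
sqrt(p(-177) + 6428) = sqrt((1680 - 16*(-177)) + 6428) = sqrt((1680 + 2832) + 6428) = sqrt(4512 + 6428) = sqrt(10940) = 2*sqrt(2735)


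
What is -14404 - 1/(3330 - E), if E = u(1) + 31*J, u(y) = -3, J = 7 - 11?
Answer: -49794629/3457 ≈ -14404.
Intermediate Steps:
J = -4
E = -127 (E = -3 + 31*(-4) = -3 - 124 = -127)
-14404 - 1/(3330 - E) = -14404 - 1/(3330 - 1*(-127)) = -14404 - 1/(3330 + 127) = -14404 - 1/3457 = -49794629/3457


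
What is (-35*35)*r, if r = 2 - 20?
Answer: 22050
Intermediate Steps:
r = -18
(-35*35)*r = -35*35*(-18) = -1225*(-18) = 22050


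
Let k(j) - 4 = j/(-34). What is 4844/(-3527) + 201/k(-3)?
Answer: 23430202/490253 ≈ 47.792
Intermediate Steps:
k(j) = 4 - j/34 (k(j) = 4 + j/(-34) = 4 + j*(-1/34) = 4 - j/34)
4844/(-3527) + 201/k(-3) = 4844/(-3527) + 201/(4 - 1/34*(-3)) = 4844*(-1/3527) + 201/(4 + 3/34) = -4844/3527 + 201/(139/34) = -4844/3527 + 201*(34/139) = -4844/3527 + 6834/139 = 23430202/490253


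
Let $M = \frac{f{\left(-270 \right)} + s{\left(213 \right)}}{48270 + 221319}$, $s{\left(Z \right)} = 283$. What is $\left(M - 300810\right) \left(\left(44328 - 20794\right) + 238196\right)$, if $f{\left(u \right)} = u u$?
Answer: $- \frac{21224992755279110}{269589} \approx -7.8731 \cdot 10^{10}$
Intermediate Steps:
$f{\left(u \right)} = u^{2}$
$M = \frac{73183}{269589}$ ($M = \frac{\left(-270\right)^{2} + 283}{48270 + 221319} = \frac{72900 + 283}{269589} = 73183 \cdot \frac{1}{269589} = \frac{73183}{269589} \approx 0.27146$)
$\left(M - 300810\right) \left(\left(44328 - 20794\right) + 238196\right) = \left(\frac{73183}{269589} - 300810\right) \left(\left(44328 - 20794\right) + 238196\right) = - \frac{81094993907 \left(\left(44328 - 20794\right) + 238196\right)}{269589} = - \frac{81094993907 \left(23534 + 238196\right)}{269589} = \left(- \frac{81094993907}{269589}\right) 261730 = - \frac{21224992755279110}{269589}$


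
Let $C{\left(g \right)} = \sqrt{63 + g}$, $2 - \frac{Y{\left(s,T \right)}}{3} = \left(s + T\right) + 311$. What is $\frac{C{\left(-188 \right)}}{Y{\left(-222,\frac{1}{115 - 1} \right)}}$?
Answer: $- \frac{190 i \sqrt{5}}{9919} \approx - 0.042832 i$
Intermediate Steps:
$Y{\left(s,T \right)} = -927 - 3 T - 3 s$ ($Y{\left(s,T \right)} = 6 - 3 \left(\left(s + T\right) + 311\right) = 6 - 3 \left(\left(T + s\right) + 311\right) = 6 - 3 \left(311 + T + s\right) = 6 - \left(933 + 3 T + 3 s\right) = -927 - 3 T - 3 s$)
$\frac{C{\left(-188 \right)}}{Y{\left(-222,\frac{1}{115 - 1} \right)}} = \frac{\sqrt{63 - 188}}{-927 - \frac{3}{115 - 1} - -666} = \frac{\sqrt{-125}}{-927 - \frac{3}{114} + 666} = \frac{5 i \sqrt{5}}{-927 - \frac{1}{38} + 666} = \frac{5 i \sqrt{5}}{- \frac{9919}{38}} = 5 i \sqrt{5} \left(- \frac{38}{9919}\right) = - \frac{190 i \sqrt{5}}{9919}$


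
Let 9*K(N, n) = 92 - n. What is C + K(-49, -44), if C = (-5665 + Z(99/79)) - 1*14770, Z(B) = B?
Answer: -14517650/711 ≈ -20419.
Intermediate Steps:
K(N, n) = 92/9 - n/9 (K(N, n) = (92 - n)/9 = 92/9 - n/9)
C = -1614266/79 (C = (-5665 + 99/79) - 1*14770 = (-5665 + 99*(1/79)) - 14770 = (-5665 + 99/79) - 14770 = -447436/79 - 14770 = -1614266/79 ≈ -20434.)
C + K(-49, -44) = -1614266/79 + (92/9 - ⅑*(-44)) = -1614266/79 + (92/9 + 44/9) = -1614266/79 + 136/9 = -14517650/711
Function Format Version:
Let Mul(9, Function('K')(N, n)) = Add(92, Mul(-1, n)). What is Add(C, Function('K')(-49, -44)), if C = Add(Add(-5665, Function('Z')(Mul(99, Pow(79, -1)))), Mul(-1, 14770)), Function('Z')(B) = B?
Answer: Rational(-14517650, 711) ≈ -20419.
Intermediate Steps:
Function('K')(N, n) = Add(Rational(92, 9), Mul(Rational(-1, 9), n)) (Function('K')(N, n) = Mul(Rational(1, 9), Add(92, Mul(-1, n))) = Add(Rational(92, 9), Mul(Rational(-1, 9), n)))
C = Rational(-1614266, 79) (C = Add(Add(-5665, Mul(99, Pow(79, -1))), Mul(-1, 14770)) = Add(Add(-5665, Mul(99, Rational(1, 79))), -14770) = Add(Add(-5665, Rational(99, 79)), -14770) = Add(Rational(-447436, 79), -14770) = Rational(-1614266, 79) ≈ -20434.)
Add(C, Function('K')(-49, -44)) = Add(Rational(-1614266, 79), Add(Rational(92, 9), Mul(Rational(-1, 9), -44))) = Add(Rational(-1614266, 79), Add(Rational(92, 9), Rational(44, 9))) = Add(Rational(-1614266, 79), Rational(136, 9)) = Rational(-14517650, 711)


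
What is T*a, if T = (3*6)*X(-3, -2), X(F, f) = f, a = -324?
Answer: 11664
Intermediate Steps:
T = -36 (T = (3*6)*(-2) = 18*(-2) = -36)
T*a = -36*(-324) = 11664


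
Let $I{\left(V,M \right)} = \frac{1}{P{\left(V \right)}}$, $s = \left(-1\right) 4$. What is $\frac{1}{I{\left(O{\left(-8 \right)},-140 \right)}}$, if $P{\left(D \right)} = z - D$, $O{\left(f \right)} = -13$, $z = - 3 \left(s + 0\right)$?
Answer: $25$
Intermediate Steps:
$s = -4$
$z = 12$ ($z = - 3 \left(-4 + 0\right) = \left(-3\right) \left(-4\right) = 12$)
$P{\left(D \right)} = 12 - D$
$I{\left(V,M \right)} = \frac{1}{12 - V}$
$\frac{1}{I{\left(O{\left(-8 \right)},-140 \right)}} = \frac{1}{\left(-1\right) \frac{1}{-12 - 13}} = \frac{1}{\left(-1\right) \frac{1}{-25}} = \frac{1}{\left(-1\right) \left(- \frac{1}{25}\right)} = \frac{1}{\frac{1}{25}} = 25$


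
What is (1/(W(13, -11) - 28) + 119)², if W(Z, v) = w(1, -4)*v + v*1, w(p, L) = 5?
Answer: 125104225/8836 ≈ 14158.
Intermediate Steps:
W(Z, v) = 6*v (W(Z, v) = 5*v + v*1 = 5*v + v = 6*v)
(1/(W(13, -11) - 28) + 119)² = (1/(6*(-11) - 28) + 119)² = (1/(-66 - 28) + 119)² = (1/(-94) + 119)² = (-1/94 + 119)² = (11185/94)² = 125104225/8836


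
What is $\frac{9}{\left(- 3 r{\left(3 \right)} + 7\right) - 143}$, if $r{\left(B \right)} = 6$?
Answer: $- \frac{9}{154} \approx -0.058442$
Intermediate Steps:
$\frac{9}{\left(- 3 r{\left(3 \right)} + 7\right) - 143} = \frac{9}{\left(\left(-3\right) 6 + 7\right) - 143} = \frac{9}{\left(-18 + 7\right) - 143} = \frac{9}{-11 - 143} = \frac{9}{-154} = 9 \left(- \frac{1}{154}\right) = - \frac{9}{154}$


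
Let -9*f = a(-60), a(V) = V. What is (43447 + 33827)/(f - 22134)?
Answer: -115911/33191 ≈ -3.4922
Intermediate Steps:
f = 20/3 (f = -1/9*(-60) = 20/3 ≈ 6.6667)
(43447 + 33827)/(f - 22134) = (43447 + 33827)/(20/3 - 22134) = 77274/(-66382/3) = 77274*(-3/66382) = -115911/33191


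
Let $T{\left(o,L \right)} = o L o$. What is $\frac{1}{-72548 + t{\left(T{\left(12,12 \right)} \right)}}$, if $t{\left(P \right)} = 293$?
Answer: $- \frac{1}{72255} \approx -1.384 \cdot 10^{-5}$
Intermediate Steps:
$T{\left(o,L \right)} = L o^{2}$ ($T{\left(o,L \right)} = L o o = L o^{2}$)
$\frac{1}{-72548 + t{\left(T{\left(12,12 \right)} \right)}} = \frac{1}{-72548 + 293} = \frac{1}{-72255} = - \frac{1}{72255}$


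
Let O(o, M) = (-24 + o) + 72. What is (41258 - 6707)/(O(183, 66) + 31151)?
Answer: 34551/31382 ≈ 1.1010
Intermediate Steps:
O(o, M) = 48 + o
(41258 - 6707)/(O(183, 66) + 31151) = (41258 - 6707)/((48 + 183) + 31151) = 34551/(231 + 31151) = 34551/31382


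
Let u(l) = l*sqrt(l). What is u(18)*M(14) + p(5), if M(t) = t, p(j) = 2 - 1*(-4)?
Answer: 6 + 756*sqrt(2) ≈ 1075.1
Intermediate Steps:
p(j) = 6 (p(j) = 2 + 4 = 6)
u(l) = l**(3/2)
u(18)*M(14) + p(5) = 18**(3/2)*14 + 6 = (54*sqrt(2))*14 + 6 = 756*sqrt(2) + 6 = 6 + 756*sqrt(2)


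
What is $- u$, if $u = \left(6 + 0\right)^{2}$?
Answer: $-36$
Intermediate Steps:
$u = 36$ ($u = 6^{2} = 36$)
$- u = \left(-1\right) 36 = -36$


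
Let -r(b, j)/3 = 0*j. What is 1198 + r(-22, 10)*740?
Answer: 1198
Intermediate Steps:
r(b, j) = 0 (r(b, j) = -0*j = -3*0 = 0)
1198 + r(-22, 10)*740 = 1198 + 0*740 = 1198 + 0 = 1198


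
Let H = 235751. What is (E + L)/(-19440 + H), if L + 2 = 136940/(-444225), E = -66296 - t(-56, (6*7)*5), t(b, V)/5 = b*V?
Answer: -666187198/19218150795 ≈ -0.034664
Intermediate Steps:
t(b, V) = 5*V*b (t(b, V) = 5*(b*V) = 5*(V*b) = 5*V*b)
E = -7496 (E = -66296 - 5*(6*7)*5*(-56) = -66296 - 5*42*5*(-56) = -66296 - 5*210*(-56) = -66296 - 1*(-58800) = -66296 + 58800 = -7496)
L = -205078/88845 (L = -2 + 136940/(-444225) = -2 + 136940*(-1/444225) = -2 - 27388/88845 = -205078/88845 ≈ -2.3083)
(E + L)/(-19440 + H) = (-7496 - 205078/88845)/(-19440 + 235751) = -666187198/88845/216311 = -666187198/88845*1/216311 = -666187198/19218150795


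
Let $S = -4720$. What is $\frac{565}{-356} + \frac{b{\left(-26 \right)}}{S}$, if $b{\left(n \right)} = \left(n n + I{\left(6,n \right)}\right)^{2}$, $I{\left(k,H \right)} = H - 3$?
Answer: $- \frac{37922901}{420080} \approx -90.275$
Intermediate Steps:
$I{\left(k,H \right)} = -3 + H$
$b{\left(n \right)} = \left(-3 + n + n^{2}\right)^{2}$ ($b{\left(n \right)} = \left(n n + \left(-3 + n\right)\right)^{2} = \left(n^{2} + \left(-3 + n\right)\right)^{2} = \left(-3 + n + n^{2}\right)^{2}$)
$\frac{565}{-356} + \frac{b{\left(-26 \right)}}{S} = \frac{565}{-356} + \frac{\left(-3 - 26 + \left(-26\right)^{2}\right)^{2}}{-4720} = 565 \left(- \frac{1}{356}\right) + \left(-3 - 26 + 676\right)^{2} \left(- \frac{1}{4720}\right) = - \frac{565}{356} + 647^{2} \left(- \frac{1}{4720}\right) = - \frac{565}{356} + 418609 \left(- \frac{1}{4720}\right) = - \frac{565}{356} - \frac{418609}{4720} = - \frac{37922901}{420080}$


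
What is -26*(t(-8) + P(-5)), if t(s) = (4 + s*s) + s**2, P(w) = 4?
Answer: -3536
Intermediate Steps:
t(s) = 4 + 2*s**2 (t(s) = (4 + s**2) + s**2 = 4 + 2*s**2)
-26*(t(-8) + P(-5)) = -26*((4 + 2*(-8)**2) + 4) = -26*((4 + 2*64) + 4) = -26*((4 + 128) + 4) = -26*(132 + 4) = -26*136 = -3536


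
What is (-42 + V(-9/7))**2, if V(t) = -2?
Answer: 1936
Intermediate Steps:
(-42 + V(-9/7))**2 = (-42 - 2)**2 = (-44)**2 = 1936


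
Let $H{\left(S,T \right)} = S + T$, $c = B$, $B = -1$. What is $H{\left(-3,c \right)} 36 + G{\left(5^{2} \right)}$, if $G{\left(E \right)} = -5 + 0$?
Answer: $-149$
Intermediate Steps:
$c = -1$
$G{\left(E \right)} = -5$
$H{\left(-3,c \right)} 36 + G{\left(5^{2} \right)} = \left(-3 - 1\right) 36 - 5 = \left(-4\right) 36 - 5 = -144 - 5 = -149$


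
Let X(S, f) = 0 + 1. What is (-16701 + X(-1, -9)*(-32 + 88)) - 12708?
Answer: -29353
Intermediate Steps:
X(S, f) = 1
(-16701 + X(-1, -9)*(-32 + 88)) - 12708 = (-16701 + 1*(-32 + 88)) - 12708 = (-16701 + 1*56) - 12708 = (-16701 + 56) - 12708 = -16645 - 12708 = -29353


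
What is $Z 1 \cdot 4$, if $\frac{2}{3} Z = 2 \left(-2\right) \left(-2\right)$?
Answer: $48$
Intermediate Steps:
$Z = 12$ ($Z = \frac{3 \cdot 2 \left(-2\right) \left(-2\right)}{2} = \frac{3 \left(\left(-4\right) \left(-2\right)\right)}{2} = \frac{3}{2} \cdot 8 = 12$)
$Z 1 \cdot 4 = 12 \cdot 1 \cdot 4 = 12 \cdot 4 = 48$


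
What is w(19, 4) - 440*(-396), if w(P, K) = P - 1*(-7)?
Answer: 174266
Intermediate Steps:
w(P, K) = 7 + P (w(P, K) = P + 7 = 7 + P)
w(19, 4) - 440*(-396) = (7 + 19) - 440*(-396) = 26 + 174240 = 174266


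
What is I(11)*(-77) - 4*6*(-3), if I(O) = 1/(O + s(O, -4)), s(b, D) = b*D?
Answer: 223/3 ≈ 74.333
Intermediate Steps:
s(b, D) = D*b
I(O) = -1/(3*O) (I(O) = 1/(O - 4*O) = 1/(-3*O) = -1/(3*O))
I(11)*(-77) - 4*6*(-3) = -⅓/11*(-77) - 4*6*(-3) = -⅓*1/11*(-77) - 24*(-3) = -1/33*(-77) + 72 = 7/3 + 72 = 223/3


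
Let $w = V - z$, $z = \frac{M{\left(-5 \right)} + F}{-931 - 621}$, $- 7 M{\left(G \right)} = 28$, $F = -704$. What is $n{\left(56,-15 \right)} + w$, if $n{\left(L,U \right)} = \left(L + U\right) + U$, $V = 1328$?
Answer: $\frac{525175}{388} \approx 1353.5$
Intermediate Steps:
$M{\left(G \right)} = -4$ ($M{\left(G \right)} = \left(- \frac{1}{7}\right) 28 = -4$)
$z = \frac{177}{388}$ ($z = \frac{-4 - 704}{-931 - 621} = - \frac{708}{-1552} = \left(-708\right) \left(- \frac{1}{1552}\right) = \frac{177}{388} \approx 0.45619$)
$n{\left(L,U \right)} = L + 2 U$
$w = \frac{515087}{388}$ ($w = 1328 - \frac{177}{388} = \frac{515087}{388} \approx 1327.5$)
$n{\left(56,-15 \right)} + w = \left(56 + 2 \left(-15\right)\right) + \frac{515087}{388} = \left(56 - 30\right) + \frac{515087}{388} = 26 + \frac{515087}{388} = \frac{525175}{388}$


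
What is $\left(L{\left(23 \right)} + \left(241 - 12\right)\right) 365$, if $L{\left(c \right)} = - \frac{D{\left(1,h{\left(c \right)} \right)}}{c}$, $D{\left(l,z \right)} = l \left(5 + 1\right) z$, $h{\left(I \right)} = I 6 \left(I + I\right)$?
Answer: $-520855$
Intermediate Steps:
$h{\left(I \right)} = 12 I^{2}$ ($h{\left(I \right)} = 6 I 2 I = 12 I^{2}$)
$D{\left(l,z \right)} = 6 l z$ ($D{\left(l,z \right)} = l 6 z = 6 l z$)
$L{\left(c \right)} = - 72 c$ ($L{\left(c \right)} = - \frac{6 \cdot 1 \cdot 12 c^{2}}{c} = - \frac{72 c^{2}}{c} = - 72 c$)
$\left(L{\left(23 \right)} + \left(241 - 12\right)\right) 365 = \left(\left(-72\right) 23 + \left(241 - 12\right)\right) 365 = \left(-1656 + 229\right) 365 = \left(-1427\right) 365 = -520855$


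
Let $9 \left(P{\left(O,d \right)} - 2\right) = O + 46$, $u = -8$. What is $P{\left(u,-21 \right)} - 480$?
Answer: $- \frac{4264}{9} \approx -473.78$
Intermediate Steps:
$P{\left(O,d \right)} = \frac{64}{9} + \frac{O}{9}$ ($P{\left(O,d \right)} = 2 + \frac{O + 46}{9} = 2 + \frac{46 + O}{9} = 2 + \left(\frac{46}{9} + \frac{O}{9}\right) = \frac{64}{9} + \frac{O}{9}$)
$P{\left(u,-21 \right)} - 480 = \left(\frac{64}{9} + \frac{1}{9} \left(-8\right)\right) - 480 = \left(\frac{64}{9} - \frac{8}{9}\right) - 480 = \frac{56}{9} - 480 = - \frac{4264}{9}$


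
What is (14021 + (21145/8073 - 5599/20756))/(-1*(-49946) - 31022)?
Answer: 2349797143841/3170965769712 ≈ 0.74104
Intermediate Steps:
(14021 + (21145/8073 - 5599/20756))/(-1*(-49946) - 31022) = (14021 + (21145*(1/8073) - 5599*1/20756))/(49946 - 31022) = (14021 + (21145/8073 - 5599/20756))/18924 = (14021 + 393684893/167563188)*(1/18924) = (2349797143841/167563188)*(1/18924) = 2349797143841/3170965769712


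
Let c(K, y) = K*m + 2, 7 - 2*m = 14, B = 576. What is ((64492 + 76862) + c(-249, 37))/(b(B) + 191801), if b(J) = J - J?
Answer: 284455/383602 ≈ 0.74154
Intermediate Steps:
m = -7/2 (m = 7/2 - ½*14 = 7/2 - 7 = -7/2 ≈ -3.5000)
b(J) = 0
c(K, y) = 2 - 7*K/2 (c(K, y) = K*(-7/2) + 2 = -7*K/2 + 2 = 2 - 7*K/2)
((64492 + 76862) + c(-249, 37))/(b(B) + 191801) = ((64492 + 76862) + (2 - 7/2*(-249)))/(0 + 191801) = (141354 + (2 + 1743/2))/191801 = (141354 + 1747/2)*(1/191801) = (284455/2)*(1/191801) = 284455/383602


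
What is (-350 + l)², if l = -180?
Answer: 280900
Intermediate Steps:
(-350 + l)² = (-350 - 180)² = (-530)² = 280900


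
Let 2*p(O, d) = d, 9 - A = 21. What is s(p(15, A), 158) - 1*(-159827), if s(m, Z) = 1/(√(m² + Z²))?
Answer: 159827 + √10/500 ≈ 1.5983e+5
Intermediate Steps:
A = -12 (A = 9 - 1*21 = 9 - 21 = -12)
p(O, d) = d/2
s(m, Z) = (Z² + m²)^(-½) (s(m, Z) = 1/(√(Z² + m²)) = (Z² + m²)^(-½))
s(p(15, A), 158) - 1*(-159827) = (158² + ((½)*(-12))²)^(-½) - 1*(-159827) = (24964 + (-6)²)^(-½) + 159827 = (24964 + 36)^(-½) + 159827 = 25000^(-½) + 159827 = √10/500 + 159827 = 159827 + √10/500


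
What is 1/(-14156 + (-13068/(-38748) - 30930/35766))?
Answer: -19248069/272485818730 ≈ -7.0639e-5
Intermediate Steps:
1/(-14156 + (-13068/(-38748) - 30930/35766)) = 1/(-14156 + (-13068*(-1/38748) - 30930*1/35766)) = 1/(-14156 + (1089/3229 - 5155/5961)) = 1/(-14156 - 10153966/19248069) = 1/(-272485818730/19248069) = -19248069/272485818730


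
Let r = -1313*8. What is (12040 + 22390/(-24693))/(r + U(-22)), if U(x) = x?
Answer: -148640665/129959259 ≈ -1.1437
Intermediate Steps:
r = -10504
(12040 + 22390/(-24693))/(r + U(-22)) = (12040 + 22390/(-24693))/(-10504 - 22) = (12040 + 22390*(-1/24693))/(-10526) = (12040 - 22390/24693)*(-1/10526) = (297281330/24693)*(-1/10526) = -148640665/129959259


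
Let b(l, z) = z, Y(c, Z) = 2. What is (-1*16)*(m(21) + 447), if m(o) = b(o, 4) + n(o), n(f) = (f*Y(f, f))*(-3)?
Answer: -5200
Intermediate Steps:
n(f) = -6*f (n(f) = (f*2)*(-3) = (2*f)*(-3) = -6*f)
m(o) = 4 - 6*o
(-1*16)*(m(21) + 447) = (-1*16)*((4 - 6*21) + 447) = -16*((4 - 126) + 447) = -16*(-122 + 447) = -16*325 = -5200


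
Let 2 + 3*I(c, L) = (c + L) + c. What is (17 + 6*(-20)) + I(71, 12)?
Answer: -157/3 ≈ -52.333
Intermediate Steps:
I(c, L) = -⅔ + L/3 + 2*c/3 (I(c, L) = -⅔ + ((c + L) + c)/3 = -⅔ + ((L + c) + c)/3 = -⅔ + (L + 2*c)/3 = -⅔ + (L/3 + 2*c/3) = -⅔ + L/3 + 2*c/3)
(17 + 6*(-20)) + I(71, 12) = (17 + 6*(-20)) + (-⅔ + (⅓)*12 + (⅔)*71) = (17 - 120) + (-⅔ + 4 + 142/3) = -103 + 152/3 = -157/3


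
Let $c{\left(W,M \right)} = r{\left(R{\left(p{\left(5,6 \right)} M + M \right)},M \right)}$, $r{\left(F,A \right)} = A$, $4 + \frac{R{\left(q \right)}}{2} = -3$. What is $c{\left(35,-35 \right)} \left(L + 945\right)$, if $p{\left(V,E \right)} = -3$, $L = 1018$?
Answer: $-68705$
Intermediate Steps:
$R{\left(q \right)} = -14$ ($R{\left(q \right)} = -8 + 2 \left(-3\right) = -8 - 6 = -14$)
$c{\left(W,M \right)} = M$
$c{\left(35,-35 \right)} \left(L + 945\right) = - 35 \left(1018 + 945\right) = \left(-35\right) 1963 = -68705$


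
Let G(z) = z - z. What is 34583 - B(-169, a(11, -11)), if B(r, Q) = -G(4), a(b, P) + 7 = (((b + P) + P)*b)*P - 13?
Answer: 34583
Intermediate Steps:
G(z) = 0
a(b, P) = -20 + P*b*(b + 2*P) (a(b, P) = -7 + ((((b + P) + P)*b)*P - 13) = -7 + ((((P + b) + P)*b)*P - 13) = -7 + (((b + 2*P)*b)*P - 13) = -7 + ((b*(b + 2*P))*P - 13) = -7 + (P*b*(b + 2*P) - 13) = -7 + (-13 + P*b*(b + 2*P)) = -20 + P*b*(b + 2*P))
B(r, Q) = 0 (B(r, Q) = -1*0 = 0)
34583 - B(-169, a(11, -11)) = 34583 - 1*0 = 34583 + 0 = 34583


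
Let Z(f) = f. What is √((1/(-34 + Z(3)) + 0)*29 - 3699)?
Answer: I*√3555638/31 ≈ 60.827*I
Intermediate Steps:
√((1/(-34 + Z(3)) + 0)*29 - 3699) = √((1/(-34 + 3) + 0)*29 - 3699) = √((1/(-31) + 0)*29 - 3699) = √((-1/31 + 0)*29 - 3699) = √(-1/31*29 - 3699) = √(-29/31 - 3699) = √(-114698/31) = I*√3555638/31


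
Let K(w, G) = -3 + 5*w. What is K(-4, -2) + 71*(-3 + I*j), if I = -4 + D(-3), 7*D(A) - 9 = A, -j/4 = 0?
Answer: -236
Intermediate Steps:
j = 0 (j = -4*0 = 0)
D(A) = 9/7 + A/7
I = -22/7 (I = -4 + (9/7 + (⅐)*(-3)) = -4 + (9/7 - 3/7) = -4 + 6/7 = -22/7 ≈ -3.1429)
K(-4, -2) + 71*(-3 + I*j) = (-3 + 5*(-4)) + 71*(-3 - 22/7*0) = (-3 - 20) + 71*(-3 + 0) = -23 + 71*(-3) = -23 - 213 = -236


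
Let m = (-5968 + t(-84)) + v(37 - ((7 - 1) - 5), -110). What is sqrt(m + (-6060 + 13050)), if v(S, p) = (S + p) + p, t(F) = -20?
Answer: sqrt(818) ≈ 28.601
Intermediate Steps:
v(S, p) = S + 2*p
m = -6172 (m = (-5968 - 20) + ((37 - ((7 - 1) - 5)) + 2*(-110)) = -5988 + ((37 - (6 - 5)) - 220) = -5988 + ((37 - 1*1) - 220) = -5988 + ((37 - 1) - 220) = -5988 + (36 - 220) = -5988 - 184 = -6172)
sqrt(m + (-6060 + 13050)) = sqrt(-6172 + (-6060 + 13050)) = sqrt(-6172 + 6990) = sqrt(818)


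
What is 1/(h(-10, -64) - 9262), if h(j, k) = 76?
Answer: -1/9186 ≈ -0.00010886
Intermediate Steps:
1/(h(-10, -64) - 9262) = 1/(76 - 9262) = 1/(-9186) = -1/9186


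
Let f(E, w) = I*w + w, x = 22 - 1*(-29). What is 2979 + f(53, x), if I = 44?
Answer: 5274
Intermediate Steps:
x = 51 (x = 22 + 29 = 51)
f(E, w) = 45*w (f(E, w) = 44*w + w = 45*w)
2979 + f(53, x) = 2979 + 45*51 = 2979 + 2295 = 5274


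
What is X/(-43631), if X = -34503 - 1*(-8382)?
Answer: 26121/43631 ≈ 0.59868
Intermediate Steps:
X = -26121 (X = -34503 + 8382 = -26121)
X/(-43631) = -26121/(-43631) = -26121*(-1/43631) = 26121/43631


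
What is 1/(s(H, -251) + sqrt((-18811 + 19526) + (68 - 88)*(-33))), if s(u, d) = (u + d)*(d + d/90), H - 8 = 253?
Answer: -205569/521599906 - 405*sqrt(55)/521599906 ≈ -0.00039987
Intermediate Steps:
H = 261 (H = 8 + 253 = 261)
s(u, d) = 91*d*(d + u)/90 (s(u, d) = (d + u)*(d + d*(1/90)) = (d + u)*(d + d/90) = (d + u)*(91*d/90) = 91*d*(d + u)/90)
1/(s(H, -251) + sqrt((-18811 + 19526) + (68 - 88)*(-33))) = 1/((91/90)*(-251)*(-251 + 261) + sqrt((-18811 + 19526) + (68 - 88)*(-33))) = 1/((91/90)*(-251)*10 + sqrt(715 - 20*(-33))) = 1/(-22841/9 + sqrt(715 + 660)) = 1/(-22841/9 + sqrt(1375)) = 1/(-22841/9 + 5*sqrt(55))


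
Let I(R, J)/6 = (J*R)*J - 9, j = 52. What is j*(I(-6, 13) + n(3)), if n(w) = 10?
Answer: -318656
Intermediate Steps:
I(R, J) = -54 + 6*R*J**2 (I(R, J) = 6*((J*R)*J - 9) = 6*(R*J**2 - 9) = 6*(-9 + R*J**2) = -54 + 6*R*J**2)
j*(I(-6, 13) + n(3)) = 52*((-54 + 6*(-6)*13**2) + 10) = 52*((-54 + 6*(-6)*169) + 10) = 52*((-54 - 6084) + 10) = 52*(-6138 + 10) = 52*(-6128) = -318656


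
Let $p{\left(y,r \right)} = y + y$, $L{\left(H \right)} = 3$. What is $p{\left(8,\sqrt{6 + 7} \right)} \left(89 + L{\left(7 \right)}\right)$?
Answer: $1472$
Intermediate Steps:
$p{\left(y,r \right)} = 2 y$
$p{\left(8,\sqrt{6 + 7} \right)} \left(89 + L{\left(7 \right)}\right) = 2 \cdot 8 \left(89 + 3\right) = 16 \cdot 92 = 1472$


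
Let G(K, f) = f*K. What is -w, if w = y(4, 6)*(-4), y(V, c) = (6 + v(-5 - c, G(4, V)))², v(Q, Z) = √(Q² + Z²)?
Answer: 1652 + 48*√377 ≈ 2584.0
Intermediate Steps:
G(K, f) = K*f
y(V, c) = (6 + √((-5 - c)² + 16*V²))² (y(V, c) = (6 + √((-5 - c)² + (4*V)²))² = (6 + √((-5 - c)² + 16*V²))²)
w = -4*(6 + √377)² (w = (6 + √((5 + 6)² + 16*4²))²*(-4) = (6 + √(11² + 16*16))²*(-4) = (6 + √(121 + 256))²*(-4) = (6 + √377)²*(-4) = -4*(6 + √377)² ≈ -2584.0)
-w = -(-1652 - 48*√377) = 1652 + 48*√377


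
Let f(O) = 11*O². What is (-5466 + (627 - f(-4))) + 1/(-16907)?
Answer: -84788606/16907 ≈ -5015.0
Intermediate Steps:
(-5466 + (627 - f(-4))) + 1/(-16907) = (-5466 + (627 - 11*(-4)²)) + 1/(-16907) = (-5466 + (627 - 11*16)) - 1/16907 = (-5466 + (627 - 1*176)) - 1/16907 = (-5466 + (627 - 176)) - 1/16907 = (-5466 + 451) - 1/16907 = -5015 - 1/16907 = -84788606/16907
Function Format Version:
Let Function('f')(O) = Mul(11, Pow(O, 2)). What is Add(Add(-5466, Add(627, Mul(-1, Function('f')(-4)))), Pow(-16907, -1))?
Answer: Rational(-84788606, 16907) ≈ -5015.0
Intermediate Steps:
Add(Add(-5466, Add(627, Mul(-1, Function('f')(-4)))), Pow(-16907, -1)) = Add(Add(-5466, Add(627, Mul(-1, Mul(11, Pow(-4, 2))))), Pow(-16907, -1)) = Add(Add(-5466, Add(627, Mul(-1, Mul(11, 16)))), Rational(-1, 16907)) = Add(Add(-5466, Add(627, Mul(-1, 176))), Rational(-1, 16907)) = Add(Add(-5466, Add(627, -176)), Rational(-1, 16907)) = Add(Add(-5466, 451), Rational(-1, 16907)) = Add(-5015, Rational(-1, 16907)) = Rational(-84788606, 16907)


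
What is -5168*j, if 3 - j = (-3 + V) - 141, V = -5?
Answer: -785536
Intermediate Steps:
j = 152 (j = 3 - ((-3 - 5) - 141) = 3 - (-8 - 141) = 3 - 1*(-149) = 3 + 149 = 152)
-5168*j = -5168*152 = -785536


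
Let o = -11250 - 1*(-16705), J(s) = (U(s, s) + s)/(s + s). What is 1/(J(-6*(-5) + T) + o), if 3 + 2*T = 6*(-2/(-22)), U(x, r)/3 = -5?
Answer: 422/2302111 ≈ 0.00018331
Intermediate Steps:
U(x, r) = -15 (U(x, r) = 3*(-5) = -15)
T = -27/22 (T = -3/2 + (6*(-2/(-22)))/2 = -3/2 + (6*(-2*(-1/22)))/2 = -3/2 + (6*(1/11))/2 = -3/2 + (½)*(6/11) = -3/2 + 3/11 = -27/22 ≈ -1.2273)
J(s) = (-15 + s)/(2*s) (J(s) = (-15 + s)/(s + s) = (-15 + s)/((2*s)) = (-15 + s)*(1/(2*s)) = (-15 + s)/(2*s))
o = 5455 (o = -11250 + 16705 = 5455)
1/(J(-6*(-5) + T) + o) = 1/((-15 + (-6*(-5) - 27/22))/(2*(-6*(-5) - 27/22)) + 5455) = 1/((-15 + (30 - 27/22))/(2*(30 - 27/22)) + 5455) = 1/((-15 + 633/22)/(2*(633/22)) + 5455) = 1/((½)*(22/633)*(303/22) + 5455) = 1/(101/422 + 5455) = 1/(2302111/422) = 422/2302111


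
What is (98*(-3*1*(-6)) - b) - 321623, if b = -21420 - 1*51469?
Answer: -246970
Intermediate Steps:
b = -72889 (b = -21420 - 51469 = -72889)
(98*(-3*1*(-6)) - b) - 321623 = (98*(-3*1*(-6)) - 1*(-72889)) - 321623 = (98*(-3*(-6)) + 72889) - 321623 = (98*18 + 72889) - 321623 = (1764 + 72889) - 321623 = 74653 - 321623 = -246970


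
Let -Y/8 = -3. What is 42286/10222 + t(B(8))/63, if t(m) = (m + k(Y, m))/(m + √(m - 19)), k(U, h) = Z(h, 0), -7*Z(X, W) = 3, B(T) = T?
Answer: 701471789/169046325 - 53*I*√11/33075 ≈ 4.1496 - 0.0053146*I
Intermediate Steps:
Y = 24 (Y = -8*(-3) = 24)
Z(X, W) = -3/7 (Z(X, W) = -⅐*3 = -3/7)
k(U, h) = -3/7
t(m) = (-3/7 + m)/(m + √(-19 + m)) (t(m) = (m - 3/7)/(m + √(m - 19)) = (-3/7 + m)/(m + √(-19 + m)))
42286/10222 + t(B(8))/63 = 42286/10222 + ((-3/7 + 8)/(8 + √(-19 + 8)))/63 = 42286*(1/10222) + ((53/7)/(8 + √(-11)))*(1/63) = 21143/5111 + ((53/7)/(8 + I*√11))*(1/63) = 21143/5111 + (53/(7*(8 + I*√11)))*(1/63) = 21143/5111 + 53/(441*(8 + I*√11))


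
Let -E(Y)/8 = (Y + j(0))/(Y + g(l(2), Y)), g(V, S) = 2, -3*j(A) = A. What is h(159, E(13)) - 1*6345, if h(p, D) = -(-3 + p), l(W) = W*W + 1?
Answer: -6501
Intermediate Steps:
j(A) = -A/3
l(W) = 1 + W**2 (l(W) = W**2 + 1 = 1 + W**2)
E(Y) = -8*Y/(2 + Y) (E(Y) = -8*(Y - 1/3*0)/(Y + 2) = -8*(Y + 0)/(2 + Y) = -8*Y/(2 + Y))
h(p, D) = 3 - p
h(159, E(13)) - 1*6345 = (3 - 1*159) - 1*6345 = (3 - 159) - 6345 = -156 - 6345 = -6501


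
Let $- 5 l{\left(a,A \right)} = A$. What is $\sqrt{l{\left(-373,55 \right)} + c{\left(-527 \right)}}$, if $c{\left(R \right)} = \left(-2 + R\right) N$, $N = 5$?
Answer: $4 i \sqrt{166} \approx 51.536 i$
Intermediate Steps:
$l{\left(a,A \right)} = - \frac{A}{5}$
$c{\left(R \right)} = -10 + 5 R$ ($c{\left(R \right)} = \left(-2 + R\right) 5 = -10 + 5 R$)
$\sqrt{l{\left(-373,55 \right)} + c{\left(-527 \right)}} = \sqrt{\left(- \frac{1}{5}\right) 55 + \left(-10 + 5 \left(-527\right)\right)} = \sqrt{-11 - 2645} = \sqrt{-2656} = 4 i \sqrt{166}$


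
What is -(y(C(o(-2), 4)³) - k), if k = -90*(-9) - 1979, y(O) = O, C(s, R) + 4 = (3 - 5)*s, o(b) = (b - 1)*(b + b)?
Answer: 20783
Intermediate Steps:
o(b) = 2*b*(-1 + b) (o(b) = (-1 + b)*(2*b) = 2*b*(-1 + b))
C(s, R) = -4 - 2*s (C(s, R) = -4 + (3 - 5)*s = -4 - 2*s)
k = -1169 (k = 810 - 1979 = -1169)
-(y(C(o(-2), 4)³) - k) = -((-4 - 4*(-2)*(-1 - 2))³ - 1*(-1169)) = -((-4 - 4*(-2)*(-3))³ + 1169) = -((-4 - 2*12)³ + 1169) = -((-4 - 24)³ + 1169) = -((-28)³ + 1169) = -(-21952 + 1169) = -1*(-20783) = 20783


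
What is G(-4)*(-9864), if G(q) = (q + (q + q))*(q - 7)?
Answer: -1302048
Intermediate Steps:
G(q) = 3*q*(-7 + q) (G(q) = (q + 2*q)*(-7 + q) = (3*q)*(-7 + q) = 3*q*(-7 + q))
G(-4)*(-9864) = (3*(-4)*(-7 - 4))*(-9864) = (3*(-4)*(-11))*(-9864) = 132*(-9864) = -1302048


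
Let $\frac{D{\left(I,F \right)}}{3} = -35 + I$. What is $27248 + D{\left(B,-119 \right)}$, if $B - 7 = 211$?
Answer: $27797$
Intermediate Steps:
$B = 218$ ($B = 7 + 211 = 218$)
$D{\left(I,F \right)} = -105 + 3 I$ ($D{\left(I,F \right)} = 3 \left(-35 + I\right) = -105 + 3 I$)
$27248 + D{\left(B,-119 \right)} = 27248 + \left(-105 + 3 \cdot 218\right) = 27248 + \left(-105 + 654\right) = 27248 + 549 = 27797$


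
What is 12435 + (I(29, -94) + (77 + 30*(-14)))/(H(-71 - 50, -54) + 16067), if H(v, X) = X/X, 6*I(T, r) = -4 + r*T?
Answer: 33300797/2678 ≈ 12435.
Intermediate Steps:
I(T, r) = -⅔ + T*r/6 (I(T, r) = (-4 + r*T)/6 = (-4 + T*r)/6 = -⅔ + T*r/6)
H(v, X) = 1
12435 + (I(29, -94) + (77 + 30*(-14)))/(H(-71 - 50, -54) + 16067) = 12435 + ((-⅔ + (⅙)*29*(-94)) + (77 + 30*(-14)))/(1 + 16067) = 12435 + ((-⅔ - 1363/3) + (77 - 420))/16068 = 12435 + (-455 - 343)*(1/16068) = 12435 - 798*1/16068 = 12435 - 133/2678 = 33300797/2678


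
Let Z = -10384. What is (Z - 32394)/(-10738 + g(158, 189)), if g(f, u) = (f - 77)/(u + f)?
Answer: 14843966/3726005 ≈ 3.9839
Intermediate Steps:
g(f, u) = (-77 + f)/(f + u)
(Z - 32394)/(-10738 + g(158, 189)) = (-10384 - 32394)/(-10738 + (-77 + 158)/(158 + 189)) = -42778/(-10738 + 81/347) = -42778/(-3726005/347) = -42778*(-347/3726005) = 14843966/3726005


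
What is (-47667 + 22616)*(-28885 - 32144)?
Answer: 1528837479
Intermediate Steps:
(-47667 + 22616)*(-28885 - 32144) = -25051*(-61029) = 1528837479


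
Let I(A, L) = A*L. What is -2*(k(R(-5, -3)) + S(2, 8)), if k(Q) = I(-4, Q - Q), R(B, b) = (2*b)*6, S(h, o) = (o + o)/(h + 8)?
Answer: -16/5 ≈ -3.2000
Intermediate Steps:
S(h, o) = 2*o/(8 + h) (S(h, o) = (2*o)/(8 + h) = 2*o/(8 + h))
R(B, b) = 12*b
k(Q) = 0 (k(Q) = -4*(Q - Q) = -4*0 = 0)
-2*(k(R(-5, -3)) + S(2, 8)) = -2*(0 + 2*8/(8 + 2)) = -2*(0 + 2*8/10) = -2*(0 + 2*8*(⅒)) = -2*(0 + 8/5) = -2*8/5 = -16/5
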